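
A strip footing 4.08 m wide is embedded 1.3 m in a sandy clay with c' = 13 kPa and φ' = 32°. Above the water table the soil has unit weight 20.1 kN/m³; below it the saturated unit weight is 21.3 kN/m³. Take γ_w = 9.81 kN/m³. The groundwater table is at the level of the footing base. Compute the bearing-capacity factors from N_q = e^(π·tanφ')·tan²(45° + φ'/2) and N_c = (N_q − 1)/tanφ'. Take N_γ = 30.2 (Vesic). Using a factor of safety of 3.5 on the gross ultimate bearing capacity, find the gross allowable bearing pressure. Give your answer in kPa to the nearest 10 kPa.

N_q = e^(π·tan32°)·tan²(61°) = 23.18; N_c = (N_q − 1)/tanφ' = 35.49.
q = γ·D_f = 20.1 × 1.3 = 26.13 kPa.
For the ½γBN_γ term take γ' = 21.3 − 9.81 = 11.49 kN/m³ (soil below base is submerged).
c·N_c = 13 × 35.49 = 461.37 kPa
q·N_q = 26.13 × 23.177 = 605.61 kPa
0.5·γ·B·N_γ = 0.5 × 11.49 × 4.08 × 30.2 = 707.88 kPa
q_ult = 461.37 + 605.61 + 707.88 = 1774.9 kPa.
q_all = 1774.9 / 3.5 = 507.1 kPa.

q_all ≈ 510 kPa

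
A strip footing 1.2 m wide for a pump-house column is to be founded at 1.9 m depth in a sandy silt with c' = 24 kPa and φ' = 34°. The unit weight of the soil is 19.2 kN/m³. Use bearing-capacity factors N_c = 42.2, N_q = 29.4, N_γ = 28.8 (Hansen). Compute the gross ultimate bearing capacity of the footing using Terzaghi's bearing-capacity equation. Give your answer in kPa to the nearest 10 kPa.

Effective surcharge at the founding depth q = γ·D_f = 19.2 × 1.9 = 36.48 kPa.
q_ult = c·N_c + q·N_q + 0.5·γ·B·N_γ
     = 24 × 42.2 + 36.48 × 29.4 + 0.5 × 19.2 × 1.2 × 28.8
     = 1012.8 + 1072.5 + 331.78 = 2417.1 kPa.

q_ult ≈ 2420 kPa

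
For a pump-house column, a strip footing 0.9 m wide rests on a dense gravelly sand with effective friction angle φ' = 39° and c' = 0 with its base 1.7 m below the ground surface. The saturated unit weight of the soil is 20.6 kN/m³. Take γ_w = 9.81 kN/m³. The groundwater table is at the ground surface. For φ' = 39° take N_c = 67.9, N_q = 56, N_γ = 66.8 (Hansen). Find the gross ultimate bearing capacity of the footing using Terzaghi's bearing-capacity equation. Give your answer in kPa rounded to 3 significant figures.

With the water table at the surface the whole profile is submerged: γ' = 20.6 − 9.81 = 10.79 kN/m³, so q = γ'·D_f = 18.343 kPa; the same γ' applies in the ½γBN_γ term.
q_ult = q·N_q + 0.5·γ·B·N_γ
     = 18.343 × 56 + 0.5 × 10.79 × 0.9 × 66.8
     = 1027.2 + 324.35 = 1351.6 kPa.

q_ult ≈ 1350 kPa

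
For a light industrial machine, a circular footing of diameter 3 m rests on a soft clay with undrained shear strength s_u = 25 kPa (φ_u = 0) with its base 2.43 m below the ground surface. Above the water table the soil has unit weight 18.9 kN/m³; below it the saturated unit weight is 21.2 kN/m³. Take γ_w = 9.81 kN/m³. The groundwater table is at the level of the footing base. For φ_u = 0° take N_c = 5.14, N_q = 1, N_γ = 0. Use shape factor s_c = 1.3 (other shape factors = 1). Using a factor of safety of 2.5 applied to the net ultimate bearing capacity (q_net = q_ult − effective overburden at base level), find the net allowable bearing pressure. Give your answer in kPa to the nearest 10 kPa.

Effective surcharge at the founding depth q = γ·D_f = 18.9 × 2.43 = 45.927 kPa.
q_ult = c·N_c·s_c + q·N_q
     = 25 × 5.14 × 1.3 + 45.927 × 1
     = 167.05 + 45.927 = 212.98 kPa.
Net ultimate: q_net = 212.98 − 45.927 = 167.05 kPa.
q_all(net) = 167.05 / 2.5 = 66.82 kPa.

q_all(net) ≈ 70 kPa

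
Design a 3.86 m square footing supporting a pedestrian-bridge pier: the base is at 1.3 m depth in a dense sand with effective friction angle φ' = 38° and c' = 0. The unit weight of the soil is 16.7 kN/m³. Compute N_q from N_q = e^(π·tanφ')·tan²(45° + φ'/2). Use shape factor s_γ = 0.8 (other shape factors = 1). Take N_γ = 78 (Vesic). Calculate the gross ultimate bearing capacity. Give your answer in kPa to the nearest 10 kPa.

tan38° = 0.7813, so N_q = e^(π×0.7813)·tan²(64°) = 11.64 × 4.204 = 48.93.
Effective surcharge at the founding depth q = γ·D_f = 16.7 × 1.3 = 21.71 kPa.
q_ult = q·N_q + 0.5·γ·B·N_γ·s_γ
     = 21.71 × 48.933 + 0.5 × 16.7 × 3.86 × 78 × 0.8
     = 1062.3 + 2011.2 = 3073.6 kPa.

q_ult ≈ 3070 kPa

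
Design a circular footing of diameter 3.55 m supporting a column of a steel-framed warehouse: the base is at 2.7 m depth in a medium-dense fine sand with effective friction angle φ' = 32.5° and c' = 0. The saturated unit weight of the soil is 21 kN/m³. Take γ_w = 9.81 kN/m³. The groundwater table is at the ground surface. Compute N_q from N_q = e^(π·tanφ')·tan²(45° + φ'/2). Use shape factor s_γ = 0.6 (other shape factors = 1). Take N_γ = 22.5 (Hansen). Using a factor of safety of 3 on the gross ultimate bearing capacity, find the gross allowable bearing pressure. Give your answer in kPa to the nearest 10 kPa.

q_all ≈ 340 kPa

N_q = e^(π·tan32.5°)·tan²(61.25°) = 24.58.
With the water table at the surface the whole profile is submerged: γ' = 21 − 9.81 = 11.19 kN/m³, so q = γ'·D_f = 30.213 kPa; the same γ' applies in the ½γBN_γ term.
q_ult = q·N_q + 0.5·γ·B·N_γ·s_γ
     = 30.213 × 24.585 + 0.5 × 11.19 × 3.55 × 22.5 × 0.6
     = 742.77 + 268.14 = 1010.9 kPa.
q_all = 1010.9 / 3 = 336.97 kPa.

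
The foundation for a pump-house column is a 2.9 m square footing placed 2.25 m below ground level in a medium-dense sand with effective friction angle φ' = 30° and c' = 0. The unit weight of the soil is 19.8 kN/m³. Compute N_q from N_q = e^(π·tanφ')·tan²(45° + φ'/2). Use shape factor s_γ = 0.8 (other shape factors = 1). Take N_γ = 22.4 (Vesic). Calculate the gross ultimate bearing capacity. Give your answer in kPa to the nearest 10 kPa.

q_ult ≈ 1330 kPa

tan30° = 0.5774, so N_q = e^(π×0.5774)·tan²(60°) = 6.134 × 3.0 = 18.4.
Effective surcharge at the founding depth q = γ·D_f = 19.8 × 2.25 = 44.55 kPa.
q_ult = q·N_q + 0.5·γ·B·N_γ·s_γ
     = 44.55 × 18.401 + 0.5 × 19.8 × 2.9 × 22.4 × 0.8
     = 819.77 + 514.48 = 1334.3 kPa.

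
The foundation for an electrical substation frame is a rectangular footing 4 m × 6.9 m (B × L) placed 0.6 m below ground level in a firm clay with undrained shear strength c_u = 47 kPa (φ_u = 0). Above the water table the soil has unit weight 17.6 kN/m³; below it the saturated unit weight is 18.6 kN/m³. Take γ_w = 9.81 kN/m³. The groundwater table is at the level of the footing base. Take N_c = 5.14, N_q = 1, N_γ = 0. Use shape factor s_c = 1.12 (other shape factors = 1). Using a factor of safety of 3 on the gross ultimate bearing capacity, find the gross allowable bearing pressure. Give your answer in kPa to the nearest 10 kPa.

q_all ≈ 90 kPa

q = γ·D_f = 17.6 × 0.6 = 10.56 kPa.
c·N_c·s_c = 47 × 5.14 × 1.12 = 270.57 kPa
q·N_q = 10.56 × 1 = 10.56 kPa
q_ult = 270.57 + 10.56 = 281.13 kPa.
q_all = 281.13 / 3 = 93.71 kPa.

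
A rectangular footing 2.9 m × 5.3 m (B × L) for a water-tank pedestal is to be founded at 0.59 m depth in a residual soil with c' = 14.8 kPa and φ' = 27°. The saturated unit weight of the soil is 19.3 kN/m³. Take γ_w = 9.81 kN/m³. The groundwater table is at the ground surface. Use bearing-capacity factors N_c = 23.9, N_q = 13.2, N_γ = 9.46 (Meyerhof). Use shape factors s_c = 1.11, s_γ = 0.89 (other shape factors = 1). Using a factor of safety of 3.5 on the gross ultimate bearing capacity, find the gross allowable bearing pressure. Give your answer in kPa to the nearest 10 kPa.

Water table at ground surface, so effective unit weight γ' = 19.3 − 9.81 = 9.49 kN/m³ is used throughout; overburden q = 9.49 × 0.59 = 5.5991 kPa; the same γ' applies in the ½γBN_γ term.
Cohesion term c·N_c·s_c = 14.8 × 23.9 × 1.11 = 392.63 kPa; surcharge term q·N_q = 5.5991 × 13.2 = 73.908 kPa; self-weight term 0.5·γ·B·N_γ·s_γ = 0.5 × 9.49 × 2.9 × 9.46 × 0.89 = 115.86 kPa.
q_ult = 392.63 + 73.908 + 115.86 = 582.39 kPa.
q_all = 582.39 / 3.5 = 166.4 kPa.

q_all ≈ 170 kPa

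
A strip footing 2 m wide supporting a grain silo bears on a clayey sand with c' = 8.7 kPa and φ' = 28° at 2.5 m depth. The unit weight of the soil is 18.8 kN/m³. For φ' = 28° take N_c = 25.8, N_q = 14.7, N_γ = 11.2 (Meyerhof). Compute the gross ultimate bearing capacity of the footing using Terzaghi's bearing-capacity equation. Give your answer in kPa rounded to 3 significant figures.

Overburden at base level: q = 18.8 × 2.5 = 47 kPa.
Cohesion term c·N_c = 8.7 × 25.8 = 224.46 kPa; surcharge term q·N_q = 47 × 14.7 = 690.9 kPa; self-weight term 0.5·γ·B·N_γ = 0.5 × 18.8 × 2 × 11.2 = 210.56 kPa.
q_ult = 224.46 + 690.9 + 210.56 = 1125.9 kPa.

q_ult ≈ 1130 kPa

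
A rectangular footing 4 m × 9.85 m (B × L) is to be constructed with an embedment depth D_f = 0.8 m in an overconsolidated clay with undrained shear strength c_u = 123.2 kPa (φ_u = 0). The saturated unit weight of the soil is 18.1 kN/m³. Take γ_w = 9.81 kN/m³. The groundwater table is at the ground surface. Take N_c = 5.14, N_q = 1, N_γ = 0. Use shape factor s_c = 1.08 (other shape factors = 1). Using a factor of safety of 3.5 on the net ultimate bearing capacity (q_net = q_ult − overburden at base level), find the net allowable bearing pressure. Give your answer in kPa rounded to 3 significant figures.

γ' = 18.1 − 9.81 = 8.29 kN/m³ (submerged throughout). q = 8.29 × 0.8 = 6.632 kPa.
c·N_c·s_c = 123.2 × 5.14 × 1.08 = 683.91 kPa
q·N_q = 6.632 × 1 = 6.632 kPa
q_ult = 683.91 + 6.632 = 690.54 kPa.
q_net = 690.54 − 6.632 = 683.91 kPa.
q_all(net) = 683.91 / 3.5 = 195.4 kPa.

q_all(net) ≈ 195 kPa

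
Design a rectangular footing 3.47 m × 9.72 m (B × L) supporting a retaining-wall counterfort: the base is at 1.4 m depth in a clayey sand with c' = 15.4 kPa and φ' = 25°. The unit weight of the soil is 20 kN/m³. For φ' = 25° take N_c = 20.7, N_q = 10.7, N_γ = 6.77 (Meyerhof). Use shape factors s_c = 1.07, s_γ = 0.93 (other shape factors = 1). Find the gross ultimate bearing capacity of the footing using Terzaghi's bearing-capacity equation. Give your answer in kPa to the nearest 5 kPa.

q_ult ≈ 860 kPa

Overburden at base level: q = 20 × 1.4 = 28 kPa.
Cohesion term c·N_c·s_c = 15.4 × 20.7 × 1.07 = 341.09 kPa; surcharge term q·N_q = 28 × 10.7 = 299.6 kPa; self-weight term 0.5·γ·B·N_γ·s_γ = 0.5 × 20 × 3.47 × 6.77 × 0.93 = 218.47 kPa.
q_ult = 341.09 + 299.6 + 218.47 = 859.17 kPa.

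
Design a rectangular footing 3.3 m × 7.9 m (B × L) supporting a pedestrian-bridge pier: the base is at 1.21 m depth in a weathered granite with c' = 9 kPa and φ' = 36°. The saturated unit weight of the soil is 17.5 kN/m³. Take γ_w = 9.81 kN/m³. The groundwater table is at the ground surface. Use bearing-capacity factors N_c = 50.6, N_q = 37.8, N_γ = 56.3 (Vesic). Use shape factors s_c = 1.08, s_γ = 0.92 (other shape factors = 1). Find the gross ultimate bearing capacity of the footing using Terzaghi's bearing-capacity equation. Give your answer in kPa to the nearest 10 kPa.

Water table at ground surface, so effective unit weight γ' = 17.5 − 9.81 = 7.69 kN/m³ is used throughout; overburden q = 7.69 × 1.21 = 9.3049 kPa; the same γ' applies in the ½γBN_γ term.
Cohesion term c·N_c·s_c = 9 × 50.6 × 1.08 = 491.83 kPa; surcharge term q·N_q = 9.3049 × 37.8 = 351.73 kPa; self-weight term 0.5·γ·B·N_γ·s_γ = 0.5 × 7.69 × 3.3 × 56.3 × 0.92 = 657.21 kPa.
q_ult = 491.83 + 351.73 + 657.21 = 1500.8 kPa.

q_ult ≈ 1500 kPa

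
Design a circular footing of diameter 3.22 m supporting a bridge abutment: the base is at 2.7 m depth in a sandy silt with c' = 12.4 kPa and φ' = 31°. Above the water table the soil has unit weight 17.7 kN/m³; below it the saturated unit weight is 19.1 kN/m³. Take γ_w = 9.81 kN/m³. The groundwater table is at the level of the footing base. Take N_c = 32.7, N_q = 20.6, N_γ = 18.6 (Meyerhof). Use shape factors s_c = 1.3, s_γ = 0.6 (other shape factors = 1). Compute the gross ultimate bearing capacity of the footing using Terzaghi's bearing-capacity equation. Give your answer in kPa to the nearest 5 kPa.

q_ult ≈ 1680 kPa

Overburden at base level: q = 17.7 × 2.7 = 47.79 kPa.
Below the base the soil is submerged, so the ½γBN_γ term uses γ' = 19.1 − 9.81 = 9.29 kN/m³.
Cohesion term c·N_c·s_c = 12.4 × 32.7 × 1.3 = 527.12 kPa; surcharge term q·N_q = 47.79 × 20.6 = 984.47 kPa; self-weight term 0.5·γ·B·N_γ·s_γ = 0.5 × 9.29 × 3.22 × 18.6 × 0.6 = 166.92 kPa.
q_ult = 527.12 + 984.47 + 166.92 = 1678.5 kPa.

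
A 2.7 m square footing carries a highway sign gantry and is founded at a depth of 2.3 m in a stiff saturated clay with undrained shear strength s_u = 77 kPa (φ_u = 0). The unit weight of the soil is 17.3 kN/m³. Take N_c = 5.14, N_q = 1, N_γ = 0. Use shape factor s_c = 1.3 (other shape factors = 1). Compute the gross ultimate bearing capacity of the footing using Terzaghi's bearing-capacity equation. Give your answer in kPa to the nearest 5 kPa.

Effective surcharge at the founding depth q = γ·D_f = 17.3 × 2.3 = 39.79 kPa.
q_ult = c·N_c·s_c + q·N_q
     = 77 × 5.14 × 1.3 + 39.79 × 1
     = 514.51 + 39.79 = 554.3 kPa.

q_ult ≈ 555 kPa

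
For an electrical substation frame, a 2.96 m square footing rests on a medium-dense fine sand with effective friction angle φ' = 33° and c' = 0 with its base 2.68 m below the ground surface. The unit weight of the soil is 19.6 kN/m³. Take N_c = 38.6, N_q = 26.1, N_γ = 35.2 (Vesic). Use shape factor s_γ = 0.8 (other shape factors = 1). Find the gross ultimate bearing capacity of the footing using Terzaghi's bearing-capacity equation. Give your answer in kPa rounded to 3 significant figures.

q_ult ≈ 2190 kPa

Overburden at base level: q = 19.6 × 2.68 = 52.528 kPa.
Surcharge term q·N_q = 52.528 × 26.1 = 1371 kPa; self-weight term 0.5·γ·B·N_γ·s_γ = 0.5 × 19.6 × 2.96 × 35.2 × 0.8 = 816.87 kPa.
q_ult = 1371 + 816.87 = 2187.8 kPa.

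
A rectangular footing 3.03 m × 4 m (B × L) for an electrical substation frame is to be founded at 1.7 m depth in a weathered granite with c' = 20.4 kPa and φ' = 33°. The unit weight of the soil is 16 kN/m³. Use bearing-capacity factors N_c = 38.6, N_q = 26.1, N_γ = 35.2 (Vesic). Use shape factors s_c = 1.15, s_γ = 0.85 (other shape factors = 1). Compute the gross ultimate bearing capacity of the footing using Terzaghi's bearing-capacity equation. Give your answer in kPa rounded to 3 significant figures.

q = γ·D_f = 16 × 1.7 = 27.2 kPa.
c·N_c·s_c = 20.4 × 38.6 × 1.15 = 905.56 kPa
q·N_q = 27.2 × 26.1 = 709.92 kPa
0.5·γ·B·N_γ·s_γ = 0.5 × 16 × 3.03 × 35.2 × 0.85 = 725.26 kPa
q_ult = 905.56 + 709.92 + 725.26 = 2340.7 kPa.

q_ult ≈ 2340 kPa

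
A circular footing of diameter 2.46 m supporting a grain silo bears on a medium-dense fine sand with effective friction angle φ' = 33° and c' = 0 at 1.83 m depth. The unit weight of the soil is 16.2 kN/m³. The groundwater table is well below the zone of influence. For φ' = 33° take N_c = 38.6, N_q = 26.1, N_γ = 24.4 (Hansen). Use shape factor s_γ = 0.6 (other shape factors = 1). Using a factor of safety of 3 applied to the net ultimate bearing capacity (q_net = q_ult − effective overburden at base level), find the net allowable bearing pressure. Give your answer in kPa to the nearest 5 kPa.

Effective surcharge at the founding depth q = γ·D_f = 16.2 × 1.83 = 29.646 kPa.
q_ult = q·N_q + 0.5·γ·B·N_γ·s_γ
     = 29.646 × 26.1 + 0.5 × 16.2 × 2.46 × 24.4 × 0.6
     = 773.76 + 291.72 = 1065.5 kPa.
Net ultimate: q_net = 1065.5 − 29.646 = 1035.8 kPa.
q_all(net) = 1035.8 / 3 = 345.28 kPa.

q_all(net) ≈ 345 kPa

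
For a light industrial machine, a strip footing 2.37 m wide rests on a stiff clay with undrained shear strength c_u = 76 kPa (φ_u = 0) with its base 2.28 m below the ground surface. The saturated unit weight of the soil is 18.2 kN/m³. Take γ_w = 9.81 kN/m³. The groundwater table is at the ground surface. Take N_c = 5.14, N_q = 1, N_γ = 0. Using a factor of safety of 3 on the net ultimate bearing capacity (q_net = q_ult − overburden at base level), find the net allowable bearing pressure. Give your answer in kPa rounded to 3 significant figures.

q_all(net) ≈ 130 kPa

With the water table at the surface the whole profile is submerged: γ' = 18.2 − 9.81 = 8.39 kN/m³, so q = γ'·D_f = 19.129 kPa.
q_ult = c·N_c + q·N_q
     = 76 × 5.14 + 19.129 × 1
     = 390.64 + 19.129 = 409.77 kPa.
q_net = 409.77 − 19.129 = 390.64 kPa.
q_all(net) = 390.64 / 3 = 130.21 kPa.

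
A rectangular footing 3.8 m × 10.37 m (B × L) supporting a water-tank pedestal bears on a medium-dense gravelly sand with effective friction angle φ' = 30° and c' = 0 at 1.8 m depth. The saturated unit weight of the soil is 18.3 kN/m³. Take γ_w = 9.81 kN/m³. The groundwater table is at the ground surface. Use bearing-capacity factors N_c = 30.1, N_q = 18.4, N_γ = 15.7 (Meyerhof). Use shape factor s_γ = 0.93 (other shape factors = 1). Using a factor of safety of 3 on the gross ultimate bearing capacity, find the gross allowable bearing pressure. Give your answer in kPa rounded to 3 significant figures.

q_all ≈ 172 kPa

Water table at ground surface, so effective unit weight γ' = 18.3 − 9.81 = 8.49 kN/m³ is used throughout; overburden q = 8.49 × 1.8 = 15.282 kPa; the same γ' applies in the ½γBN_γ term.
Surcharge term q·N_q = 15.282 × 18.4 = 281.19 kPa; self-weight term 0.5·γ·B·N_γ·s_γ = 0.5 × 8.49 × 3.8 × 15.7 × 0.93 = 235.53 kPa.
q_ult = 281.19 + 235.53 = 516.72 kPa.
q_all = 516.72 / 3 = 172.24 kPa.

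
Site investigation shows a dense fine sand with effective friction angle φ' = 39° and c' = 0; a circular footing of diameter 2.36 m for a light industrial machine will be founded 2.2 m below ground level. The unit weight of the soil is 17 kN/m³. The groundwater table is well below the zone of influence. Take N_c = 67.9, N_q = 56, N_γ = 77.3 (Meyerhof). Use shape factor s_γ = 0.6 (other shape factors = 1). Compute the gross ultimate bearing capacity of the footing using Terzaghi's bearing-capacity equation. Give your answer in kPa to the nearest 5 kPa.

q_ult ≈ 3025 kPa

q = γ·D_f = 17 × 2.2 = 37.4 kPa.
q·N_q = 37.4 × 56 = 2094.4 kPa
0.5·γ·B·N_γ·s_γ = 0.5 × 17 × 2.36 × 77.3 × 0.6 = 930.38 kPa
q_ult = 2094.4 + 930.38 = 3024.8 kPa.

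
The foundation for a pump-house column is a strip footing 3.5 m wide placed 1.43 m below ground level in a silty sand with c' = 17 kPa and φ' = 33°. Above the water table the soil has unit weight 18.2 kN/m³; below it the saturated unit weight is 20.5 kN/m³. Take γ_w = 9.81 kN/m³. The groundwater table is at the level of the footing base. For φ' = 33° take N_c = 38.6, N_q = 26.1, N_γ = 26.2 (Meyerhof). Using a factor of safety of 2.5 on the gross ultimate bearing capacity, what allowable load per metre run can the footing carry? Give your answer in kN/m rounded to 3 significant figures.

q = γ·D_f = 18.2 × 1.43 = 26.026 kPa.
For the ½γBN_γ term take γ' = 20.5 − 9.81 = 10.69 kN/m³ (soil below base is submerged).
c·N_c = 17 × 38.6 = 656.2 kPa
q·N_q = 26.026 × 26.1 = 679.28 kPa
0.5·γ·B·N_γ = 0.5 × 10.69 × 3.5 × 26.2 = 490.14 kPa
q_ult = 656.2 + 679.28 + 490.14 = 1825.6 kPa.
Gross allowable pressure q_all = 1825.6 / 2.5 = 730.25 kPa.
Allowable wall load = q_all × B = 730.25 × 3.5 = 2555.9 kN per metre run.

≈ 2560 kN/m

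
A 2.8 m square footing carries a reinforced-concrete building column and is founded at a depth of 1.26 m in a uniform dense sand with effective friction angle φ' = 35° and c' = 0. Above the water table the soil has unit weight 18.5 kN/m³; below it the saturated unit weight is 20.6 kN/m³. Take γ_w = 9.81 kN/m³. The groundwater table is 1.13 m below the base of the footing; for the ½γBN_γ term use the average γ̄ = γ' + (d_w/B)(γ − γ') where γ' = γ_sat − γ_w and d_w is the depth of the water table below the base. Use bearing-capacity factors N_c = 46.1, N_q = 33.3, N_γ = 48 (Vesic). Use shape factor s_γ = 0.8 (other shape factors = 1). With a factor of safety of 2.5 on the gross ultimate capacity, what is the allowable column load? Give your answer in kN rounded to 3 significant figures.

q = γ·D_f = 18.5 × 1.26 = 23.31 kPa.
γ' = 10.79 kN/m³; averaging over the depth B below the base, γ̄ = γ' + (d_w/B)(γ − γ') = 13.902 kN/m³.
q·N_q = 23.31 × 33.3 = 776.22 kPa
0.5·γ·B·N_γ·s_γ = 0.5 × 13.902 × 2.8 × 48 × 0.8 = 747.35 kPa
q_ult = 776.22 + 747.35 = 1523.6 kPa.
Gross allowable pressure q_all = 1523.6 / 2.5 = 609.43 kPa.
Footing area = 7.84 m², so allowable column load = 609.43 × 7.84 = 4777.9 kN.

P_all ≈ 4780 kN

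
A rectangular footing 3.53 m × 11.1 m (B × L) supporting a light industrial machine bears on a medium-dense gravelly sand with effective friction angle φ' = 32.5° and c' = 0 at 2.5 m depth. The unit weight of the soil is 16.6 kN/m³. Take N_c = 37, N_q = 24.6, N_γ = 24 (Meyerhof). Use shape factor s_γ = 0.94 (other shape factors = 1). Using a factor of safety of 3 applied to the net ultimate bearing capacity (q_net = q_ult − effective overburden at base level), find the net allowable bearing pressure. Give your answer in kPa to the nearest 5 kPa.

q_all(net) ≈ 545 kPa

Effective surcharge at the founding depth q = γ·D_f = 16.6 × 2.5 = 41.5 kPa.
q_ult = q·N_q + 0.5·γ·B·N_γ·s_γ
     = 41.5 × 24.6 + 0.5 × 16.6 × 3.53 × 24 × 0.94
     = 1020.9 + 660.99 = 1681.9 kPa.
Net ultimate: q_net = 1681.9 − 41.5 = 1640.4 kPa.
q_all(net) = 1640.4 / 3 = 546.8 kPa.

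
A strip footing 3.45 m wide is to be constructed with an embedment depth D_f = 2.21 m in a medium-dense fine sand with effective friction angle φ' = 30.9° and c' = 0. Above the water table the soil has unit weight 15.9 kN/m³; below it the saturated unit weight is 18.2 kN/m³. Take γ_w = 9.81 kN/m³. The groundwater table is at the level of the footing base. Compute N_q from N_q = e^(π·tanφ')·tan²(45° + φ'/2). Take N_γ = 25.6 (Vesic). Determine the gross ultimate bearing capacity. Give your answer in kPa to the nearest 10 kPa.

q_ult ≈ 1090 kPa

tan30.9° = 0.5985, so N_q = e^(π×0.5985)·tan²(60.45°) = 6.555 × 3.111 = 20.39.
Effective surcharge at the founding depth q = γ·D_f = 15.9 × 2.21 = 35.139 kPa.
The water table coincides with the base, so in the self-weight term γ → γ' = 8.39 kN/m³.
q_ult = q·N_q + 0.5·γ·B·N_γ
     = 35.139 × 20.394 + 0.5 × 8.39 × 3.45 × 25.6
     = 716.64 + 370.5 = 1087.1 kPa.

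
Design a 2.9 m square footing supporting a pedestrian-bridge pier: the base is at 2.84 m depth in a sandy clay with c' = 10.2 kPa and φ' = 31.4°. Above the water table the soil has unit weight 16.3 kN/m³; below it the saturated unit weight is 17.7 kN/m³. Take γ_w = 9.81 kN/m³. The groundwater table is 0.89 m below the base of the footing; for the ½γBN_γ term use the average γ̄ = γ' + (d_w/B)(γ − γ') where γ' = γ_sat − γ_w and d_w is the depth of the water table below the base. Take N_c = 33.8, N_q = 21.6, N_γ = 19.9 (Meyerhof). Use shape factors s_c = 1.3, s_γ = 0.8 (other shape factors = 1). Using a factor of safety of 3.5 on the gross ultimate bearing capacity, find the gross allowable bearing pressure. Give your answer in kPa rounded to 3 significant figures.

Effective surcharge at the founding depth q = γ·D_f = 16.3 × 2.84 = 46.292 kPa.
With d_w = 0.89 m < B, γ̄ = 7.89 + (0.89/2.9) × (16.3 − 7.89) = 10.471 kN/m³.
q_ult = c·N_c·s_c + q·N_q + 0.5·γ·B·N_γ·s_γ
     = 10.2 × 33.8 × 1.3 + 46.292 × 21.6 + 0.5 × 10.471 × 2.9 × 19.9 × 0.8
     = 448.19 + 999.91 + 241.71 = 1689.8 kPa.
q_all = 1689.8 / 3.5 = 482.8 kPa.

q_all ≈ 483 kPa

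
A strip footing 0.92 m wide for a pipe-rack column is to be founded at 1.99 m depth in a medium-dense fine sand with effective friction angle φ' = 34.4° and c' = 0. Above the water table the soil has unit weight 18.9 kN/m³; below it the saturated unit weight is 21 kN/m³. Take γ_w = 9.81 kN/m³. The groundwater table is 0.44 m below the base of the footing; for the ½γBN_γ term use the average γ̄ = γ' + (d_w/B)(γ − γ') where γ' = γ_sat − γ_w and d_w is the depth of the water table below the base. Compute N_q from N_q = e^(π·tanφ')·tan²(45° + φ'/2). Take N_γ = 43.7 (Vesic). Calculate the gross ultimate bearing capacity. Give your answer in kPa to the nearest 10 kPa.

tan34.4° = 0.6847, so N_q = e^(π×0.6847)·tan²(62.2°) = 8.594 × 3.597 = 30.92.
Overburden at base level: q = 18.9 × 1.99 = 37.611 kPa.
The water table is 0.44 m below the base (< B = 0.92 m), so the ½γBN_γ term uses γ̄ = γ' + (d_w/B)(γ − γ') = 11.19 + (0.44/0.92)(18.9 − 11.19) = 14.877 kN/m³.
Surcharge term q·N_q = 37.611 × 30.917 = 1162.8 kPa; self-weight term 0.5·γ·B·N_γ = 0.5 × 14.877 × 0.92 × 43.7 = 299.07 kPa.
q_ult = 1162.8 + 299.07 = 1461.9 kPa.

q_ult ≈ 1460 kPa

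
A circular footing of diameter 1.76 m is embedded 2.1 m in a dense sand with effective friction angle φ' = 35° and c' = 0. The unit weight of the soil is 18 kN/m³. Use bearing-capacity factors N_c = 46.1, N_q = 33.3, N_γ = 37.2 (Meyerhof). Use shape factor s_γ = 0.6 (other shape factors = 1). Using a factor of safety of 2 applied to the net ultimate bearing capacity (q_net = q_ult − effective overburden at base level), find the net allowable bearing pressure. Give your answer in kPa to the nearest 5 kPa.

q_all(net) ≈ 785 kPa

Overburden at base level: q = 18 × 2.1 = 37.8 kPa.
Surcharge term q·N_q = 37.8 × 33.3 = 1258.7 kPa; self-weight term 0.5·γ·B·N_γ·s_γ = 0.5 × 18 × 1.76 × 37.2 × 0.6 = 353.55 kPa.
q_ult = 1258.7 + 353.55 = 1612.3 kPa.
Net ultimate: q_net = 1612.3 − 37.8 = 1574.5 kPa.
q_all(net) = 1574.5 / 2 = 787.24 kPa.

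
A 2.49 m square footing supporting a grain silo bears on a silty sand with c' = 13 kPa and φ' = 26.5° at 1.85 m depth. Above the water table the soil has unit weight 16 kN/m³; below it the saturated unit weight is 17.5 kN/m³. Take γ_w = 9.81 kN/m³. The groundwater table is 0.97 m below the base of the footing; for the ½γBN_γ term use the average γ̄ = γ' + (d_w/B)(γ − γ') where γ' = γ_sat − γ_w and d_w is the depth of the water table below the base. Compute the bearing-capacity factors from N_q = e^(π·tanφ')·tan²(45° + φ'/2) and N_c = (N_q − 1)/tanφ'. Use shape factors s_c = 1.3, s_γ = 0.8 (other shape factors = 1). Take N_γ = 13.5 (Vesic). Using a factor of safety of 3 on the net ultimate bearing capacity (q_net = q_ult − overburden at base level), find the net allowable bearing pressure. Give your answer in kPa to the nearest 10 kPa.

N_q = e^(π·tan26.5°)·tan²(58.25°) = 12.51; N_c = (N_q − 1)/tanφ' = 23.08.
Overburden at base level: q = 16 × 1.85 = 29.6 kPa.
The water table is 0.97 m below the base (< B = 2.49 m), so the ½γBN_γ term uses γ̄ = γ' + (d_w/B)(γ − γ') = 7.69 + (0.97/2.49)(16 − 7.69) = 10.927 kN/m³.
Cohesion term c·N_c·s_c = 13 × 23.078 × 1.3 = 390.02 kPa; surcharge term q·N_q = 29.6 × 12.506 = 370.18 kPa; self-weight term 0.5·γ·B·N_γ·s_γ = 0.5 × 10.927 × 2.49 × 13.5 × 0.8 = 146.93 kPa.
q_ult = 390.02 + 370.18 + 146.93 = 907.13 kPa.
q_net = 907.13 − 29.6 = 877.53 kPa.
q_all(net) = 877.53 / 3 = 292.51 kPa.

q_all(net) ≈ 290 kPa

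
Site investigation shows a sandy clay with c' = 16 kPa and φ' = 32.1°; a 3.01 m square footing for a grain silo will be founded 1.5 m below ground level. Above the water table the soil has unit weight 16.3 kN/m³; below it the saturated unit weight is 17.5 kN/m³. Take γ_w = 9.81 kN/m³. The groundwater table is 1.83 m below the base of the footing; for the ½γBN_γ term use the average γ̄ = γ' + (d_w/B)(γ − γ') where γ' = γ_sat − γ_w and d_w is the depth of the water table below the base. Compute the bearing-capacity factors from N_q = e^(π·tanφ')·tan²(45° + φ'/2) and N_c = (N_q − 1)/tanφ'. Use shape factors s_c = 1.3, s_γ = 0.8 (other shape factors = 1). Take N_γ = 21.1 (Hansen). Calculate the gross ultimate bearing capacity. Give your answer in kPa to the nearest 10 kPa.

q_ult ≈ 1650 kPa

tan32.1° = 0.6273, so N_q = e^(π×0.6273)·tan²(61.05°) = 7.176 × 3.268 = 23.45.
N_c = (23.45 − 1)/tan32.1° = 35.79.
Overburden at base level: q = 16.3 × 1.5 = 24.45 kPa.
The water table is 1.83 m below the base (< B = 3.01 m), so the ½γBN_γ term uses γ̄ = γ' + (d_w/B)(γ − γ') = 7.69 + (1.83/3.01)(16.3 − 7.69) = 12.925 kN/m³.
Cohesion term c·N_c·s_c = 16 × 35.79 × 1.3 = 744.42 kPa; surcharge term q·N_q = 24.45 × 23.451 = 573.37 kPa; self-weight term 0.5·γ·B·N_γ·s_γ = 0.5 × 12.925 × 3.01 × 21.1 × 0.8 = 328.34 kPa.
q_ult = 744.42 + 573.37 + 328.34 = 1646.1 kPa.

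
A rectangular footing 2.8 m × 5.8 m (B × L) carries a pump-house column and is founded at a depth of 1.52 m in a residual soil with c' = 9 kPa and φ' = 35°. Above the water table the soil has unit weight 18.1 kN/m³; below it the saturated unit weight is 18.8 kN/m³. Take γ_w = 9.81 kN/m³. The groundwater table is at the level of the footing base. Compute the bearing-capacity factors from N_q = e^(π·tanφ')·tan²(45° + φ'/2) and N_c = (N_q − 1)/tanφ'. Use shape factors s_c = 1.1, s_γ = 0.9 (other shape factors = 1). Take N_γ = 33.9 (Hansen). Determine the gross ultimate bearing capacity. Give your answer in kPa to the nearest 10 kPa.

q_ult ≈ 1760 kPa

tan35° = 0.7002, so N_q = e^(π×0.7002)·tan²(62.5°) = 9.023 × 3.69 = 33.3.
N_c = (33.3 − 1)/tan35° = 46.12.
Effective surcharge at the founding depth q = γ·D_f = 18.1 × 1.52 = 27.512 kPa.
The water table coincides with the base, so in the self-weight term γ → γ' = 8.99 kN/m³.
q_ult = c·N_c·s_c + q·N_q + 0.5·γ·B·N_γ·s_γ
     = 9 × 46.124 × 1.1 + 27.512 × 33.296 + 0.5 × 8.99 × 2.8 × 33.9 × 0.9
     = 456.62 + 916.04 + 384 = 1756.7 kPa.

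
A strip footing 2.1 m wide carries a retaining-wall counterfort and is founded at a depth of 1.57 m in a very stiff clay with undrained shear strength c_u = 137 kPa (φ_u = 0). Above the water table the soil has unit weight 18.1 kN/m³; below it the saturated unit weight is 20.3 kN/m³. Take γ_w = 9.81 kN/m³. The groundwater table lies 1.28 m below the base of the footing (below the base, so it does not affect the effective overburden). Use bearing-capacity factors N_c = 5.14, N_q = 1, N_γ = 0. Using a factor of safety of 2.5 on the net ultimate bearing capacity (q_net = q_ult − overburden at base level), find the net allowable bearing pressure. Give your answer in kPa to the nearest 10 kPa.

Overburden at base level: q = 18.1 × 1.57 = 28.417 kPa.
Cohesion term c·N_c = 137 × 5.14 = 704.18 kPa; surcharge term q·N_q = 28.417 × 1 = 28.417 kPa.
q_ult = 704.18 + 28.417 = 732.6 kPa.
q_net = 732.6 − 28.417 = 704.18 kPa.
q_all(net) = 704.18 / 2.5 = 281.67 kPa.

q_all(net) ≈ 280 kPa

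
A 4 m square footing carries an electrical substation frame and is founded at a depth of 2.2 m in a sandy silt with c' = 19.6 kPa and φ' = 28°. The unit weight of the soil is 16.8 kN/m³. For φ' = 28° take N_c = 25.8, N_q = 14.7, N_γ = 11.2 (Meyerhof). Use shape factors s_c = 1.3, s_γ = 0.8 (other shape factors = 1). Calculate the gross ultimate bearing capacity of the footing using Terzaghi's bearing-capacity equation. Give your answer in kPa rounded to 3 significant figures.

q_ult ≈ 1500 kPa

Overburden at base level: q = 16.8 × 2.2 = 36.96 kPa.
Cohesion term c·N_c·s_c = 19.6 × 25.8 × 1.3 = 657.38 kPa; surcharge term q·N_q = 36.96 × 14.7 = 543.31 kPa; self-weight term 0.5·γ·B·N_γ·s_γ = 0.5 × 16.8 × 4 × 11.2 × 0.8 = 301.06 kPa.
q_ult = 657.38 + 543.31 + 301.06 = 1501.8 kPa.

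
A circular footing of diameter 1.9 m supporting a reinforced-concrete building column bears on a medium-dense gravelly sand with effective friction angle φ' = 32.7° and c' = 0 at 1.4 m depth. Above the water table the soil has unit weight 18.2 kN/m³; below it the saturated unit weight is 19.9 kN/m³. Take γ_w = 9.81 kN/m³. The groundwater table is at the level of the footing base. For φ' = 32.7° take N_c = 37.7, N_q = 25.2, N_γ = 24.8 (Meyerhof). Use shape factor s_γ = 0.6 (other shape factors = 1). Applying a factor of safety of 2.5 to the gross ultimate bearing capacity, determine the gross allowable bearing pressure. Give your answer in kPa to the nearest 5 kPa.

q = γ·D_f = 18.2 × 1.4 = 25.48 kPa.
For the ½γBN_γ term take γ' = 19.9 − 9.81 = 10.09 kN/m³ (soil below base is submerged).
q·N_q = 25.48 × 25.2 = 642.1 kPa
0.5·γ·B·N_γ·s_γ = 0.5 × 10.09 × 1.9 × 24.8 × 0.6 = 142.63 kPa
q_ult = 642.1 + 142.63 = 784.73 kPa.
q_all = q_ult / FS = 784.73 / 2.5 = 313.89 kPa.

q_all ≈ 315 kPa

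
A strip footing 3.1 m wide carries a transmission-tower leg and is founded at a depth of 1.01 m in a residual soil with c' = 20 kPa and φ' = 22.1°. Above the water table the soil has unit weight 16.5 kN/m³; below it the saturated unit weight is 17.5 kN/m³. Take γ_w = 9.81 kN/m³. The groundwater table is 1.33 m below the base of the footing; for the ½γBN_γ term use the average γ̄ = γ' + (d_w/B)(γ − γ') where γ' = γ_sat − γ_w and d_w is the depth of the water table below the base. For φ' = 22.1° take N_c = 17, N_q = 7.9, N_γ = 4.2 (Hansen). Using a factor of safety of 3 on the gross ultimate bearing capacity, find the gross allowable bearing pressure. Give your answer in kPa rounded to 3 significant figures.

Effective surcharge at the founding depth q = γ·D_f = 16.5 × 1.01 = 16.665 kPa.
With d_w = 1.33 m < B, γ̄ = 7.69 + (1.33/3.1) × (16.5 − 7.69) = 11.47 kN/m³.
q_ult = c·N_c + q·N_q + 0.5·γ·B·N_γ
     = 20 × 17 + 16.665 × 7.9 + 0.5 × 11.47 × 3.1 × 4.2
     = 340 + 131.65 + 74.668 = 546.32 kPa.
q_all = 546.32 / 3 = 182.11 kPa.

q_all ≈ 182 kPa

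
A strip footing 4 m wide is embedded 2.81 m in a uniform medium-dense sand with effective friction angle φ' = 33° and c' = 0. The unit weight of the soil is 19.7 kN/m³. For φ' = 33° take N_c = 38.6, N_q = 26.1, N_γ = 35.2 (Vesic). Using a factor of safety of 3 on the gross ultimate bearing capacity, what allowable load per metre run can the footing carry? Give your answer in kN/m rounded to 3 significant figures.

≈ 3780 kN/m

q = γ·D_f = 19.7 × 2.81 = 55.357 kPa.
q·N_q = 55.357 × 26.1 = 1444.8 kPa
0.5·γ·B·N_γ = 0.5 × 19.7 × 4 × 35.2 = 1386.9 kPa
q_ult = 1444.8 + 1386.9 = 2831.7 kPa.
Gross allowable pressure q_all = 2831.7 / 3 = 943.9 kPa.
Allowable wall load = q_all × B = 943.9 × 4 = 3775.6 kN per metre run.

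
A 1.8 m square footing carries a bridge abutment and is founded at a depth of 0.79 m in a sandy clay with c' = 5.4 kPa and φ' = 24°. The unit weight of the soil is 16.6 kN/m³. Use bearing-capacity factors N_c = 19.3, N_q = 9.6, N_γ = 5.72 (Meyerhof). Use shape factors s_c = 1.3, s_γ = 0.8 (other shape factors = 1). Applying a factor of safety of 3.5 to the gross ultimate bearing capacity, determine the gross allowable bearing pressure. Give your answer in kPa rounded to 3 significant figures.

Overburden at base level: q = 16.6 × 0.79 = 13.114 kPa.
Cohesion term c·N_c·s_c = 5.4 × 19.3 × 1.3 = 135.49 kPa; surcharge term q·N_q = 13.114 × 9.6 = 125.89 kPa; self-weight term 0.5·γ·B·N_γ·s_γ = 0.5 × 16.6 × 1.8 × 5.72 × 0.8 = 68.365 kPa.
q_ult = 135.49 + 125.89 + 68.365 = 329.75 kPa.
q_all = q_ult / FS = 329.75 / 3.5 = 94.213 kPa.

q_all ≈ 94.2 kPa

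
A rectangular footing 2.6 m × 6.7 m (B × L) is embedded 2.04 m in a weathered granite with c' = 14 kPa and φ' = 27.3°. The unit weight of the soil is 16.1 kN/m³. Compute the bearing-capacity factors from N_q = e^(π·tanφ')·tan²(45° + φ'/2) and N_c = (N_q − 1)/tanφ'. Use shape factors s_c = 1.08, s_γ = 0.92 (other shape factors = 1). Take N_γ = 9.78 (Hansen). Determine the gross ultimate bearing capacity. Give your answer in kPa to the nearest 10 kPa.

q_ult ≈ 1010 kPa

tan27.3° = 0.5161, so N_q = e^(π×0.5161)·tan²(58.65°) = 5.061 × 2.694 = 13.64.
N_c = (13.64 − 1)/tan27.3° = 24.48.
q = γ·D_f = 16.1 × 2.04 = 32.844 kPa.
c·N_c·s_c = 14 × 24.481 × 1.08 = 370.16 kPa
q·N_q = 32.844 × 13.636 = 447.85 kPa
0.5·γ·B·N_γ·s_γ = 0.5 × 16.1 × 2.6 × 9.78 × 0.92 = 188.32 kPa
q_ult = 370.16 + 447.85 + 188.32 = 1006.3 kPa.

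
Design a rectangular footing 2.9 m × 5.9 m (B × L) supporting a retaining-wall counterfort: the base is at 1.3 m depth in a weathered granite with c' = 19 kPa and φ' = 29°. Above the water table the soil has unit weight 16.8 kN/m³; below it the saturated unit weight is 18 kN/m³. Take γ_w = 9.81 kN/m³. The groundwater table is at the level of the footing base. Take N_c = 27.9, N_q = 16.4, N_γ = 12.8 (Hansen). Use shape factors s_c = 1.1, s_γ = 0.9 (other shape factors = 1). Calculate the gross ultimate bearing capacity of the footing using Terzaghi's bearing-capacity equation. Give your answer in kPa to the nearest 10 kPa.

Overburden at base level: q = 16.8 × 1.3 = 21.84 kPa.
Below the base the soil is submerged, so the ½γBN_γ term uses γ' = 18 − 9.81 = 8.19 kN/m³.
Cohesion term c·N_c·s_c = 19 × 27.9 × 1.1 = 583.11 kPa; surcharge term q·N_q = 21.84 × 16.4 = 358.18 kPa; self-weight term 0.5·γ·B·N_γ·s_γ = 0.5 × 8.19 × 2.9 × 12.8 × 0.9 = 136.81 kPa.
q_ult = 583.11 + 358.18 + 136.81 = 1078.1 kPa.

q_ult ≈ 1080 kPa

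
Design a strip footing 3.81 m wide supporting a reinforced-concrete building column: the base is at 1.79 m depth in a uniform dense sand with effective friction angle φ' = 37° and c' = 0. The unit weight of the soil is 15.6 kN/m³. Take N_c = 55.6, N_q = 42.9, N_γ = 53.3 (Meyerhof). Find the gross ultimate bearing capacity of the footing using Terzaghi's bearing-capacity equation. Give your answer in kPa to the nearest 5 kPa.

q_ult ≈ 2780 kPa

Overburden at base level: q = 15.6 × 1.79 = 27.924 kPa.
Surcharge term q·N_q = 27.924 × 42.9 = 1197.9 kPa; self-weight term 0.5·γ·B·N_γ = 0.5 × 15.6 × 3.81 × 53.3 = 1584 kPa.
q_ult = 1197.9 + 1584 = 2781.9 kPa.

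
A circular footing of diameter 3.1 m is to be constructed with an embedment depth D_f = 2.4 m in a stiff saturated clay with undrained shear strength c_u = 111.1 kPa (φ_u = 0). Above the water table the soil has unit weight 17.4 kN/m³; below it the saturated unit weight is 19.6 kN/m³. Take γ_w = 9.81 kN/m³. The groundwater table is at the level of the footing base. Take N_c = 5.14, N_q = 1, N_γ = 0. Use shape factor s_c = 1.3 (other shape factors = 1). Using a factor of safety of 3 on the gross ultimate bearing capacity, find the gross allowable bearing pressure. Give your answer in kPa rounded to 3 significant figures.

q_all ≈ 261 kPa

Overburden at base level: q = 17.4 × 2.4 = 41.76 kPa.
Cohesion term c·N_c·s_c = 111.1 × 5.14 × 1.3 = 742.37 kPa; surcharge term q·N_q = 41.76 × 1 = 41.76 kPa.
q_ult = 742.37 + 41.76 = 784.13 kPa.
q_all = 784.13 / 3 = 261.38 kPa.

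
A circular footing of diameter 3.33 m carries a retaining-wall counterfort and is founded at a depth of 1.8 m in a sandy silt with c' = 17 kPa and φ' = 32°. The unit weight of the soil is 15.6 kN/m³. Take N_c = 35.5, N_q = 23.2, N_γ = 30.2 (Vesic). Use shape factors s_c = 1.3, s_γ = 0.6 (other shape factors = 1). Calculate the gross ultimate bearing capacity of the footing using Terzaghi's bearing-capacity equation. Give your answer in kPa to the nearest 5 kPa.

Overburden at base level: q = 15.6 × 1.8 = 28.08 kPa.
Cohesion term c·N_c·s_c = 17 × 35.5 × 1.3 = 784.55 kPa; surcharge term q·N_q = 28.08 × 23.2 = 651.46 kPa; self-weight term 0.5·γ·B·N_γ·s_γ = 0.5 × 15.6 × 3.33 × 30.2 × 0.6 = 470.65 kPa.
q_ult = 784.55 + 651.46 + 470.65 = 1906.7 kPa.

q_ult ≈ 1905 kPa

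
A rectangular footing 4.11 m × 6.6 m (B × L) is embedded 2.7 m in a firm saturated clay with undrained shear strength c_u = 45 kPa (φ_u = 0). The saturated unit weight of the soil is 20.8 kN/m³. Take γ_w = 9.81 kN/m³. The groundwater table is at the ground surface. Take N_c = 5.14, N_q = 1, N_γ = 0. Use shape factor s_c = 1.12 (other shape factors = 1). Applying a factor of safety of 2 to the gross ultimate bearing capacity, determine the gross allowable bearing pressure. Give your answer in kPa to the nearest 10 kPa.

Water table at ground surface, so effective unit weight γ' = 20.8 − 9.81 = 10.99 kN/m³ is used throughout; overburden q = 10.99 × 2.7 = 29.673 kPa.
Cohesion term c·N_c·s_c = 45 × 5.14 × 1.12 = 259.06 kPa; surcharge term q·N_q = 29.673 × 1 = 29.673 kPa.
q_ult = 259.06 + 29.673 = 288.73 kPa.
q_all = q_ult / FS = 288.73 / 2 = 144.36 kPa.

q_all ≈ 140 kPa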